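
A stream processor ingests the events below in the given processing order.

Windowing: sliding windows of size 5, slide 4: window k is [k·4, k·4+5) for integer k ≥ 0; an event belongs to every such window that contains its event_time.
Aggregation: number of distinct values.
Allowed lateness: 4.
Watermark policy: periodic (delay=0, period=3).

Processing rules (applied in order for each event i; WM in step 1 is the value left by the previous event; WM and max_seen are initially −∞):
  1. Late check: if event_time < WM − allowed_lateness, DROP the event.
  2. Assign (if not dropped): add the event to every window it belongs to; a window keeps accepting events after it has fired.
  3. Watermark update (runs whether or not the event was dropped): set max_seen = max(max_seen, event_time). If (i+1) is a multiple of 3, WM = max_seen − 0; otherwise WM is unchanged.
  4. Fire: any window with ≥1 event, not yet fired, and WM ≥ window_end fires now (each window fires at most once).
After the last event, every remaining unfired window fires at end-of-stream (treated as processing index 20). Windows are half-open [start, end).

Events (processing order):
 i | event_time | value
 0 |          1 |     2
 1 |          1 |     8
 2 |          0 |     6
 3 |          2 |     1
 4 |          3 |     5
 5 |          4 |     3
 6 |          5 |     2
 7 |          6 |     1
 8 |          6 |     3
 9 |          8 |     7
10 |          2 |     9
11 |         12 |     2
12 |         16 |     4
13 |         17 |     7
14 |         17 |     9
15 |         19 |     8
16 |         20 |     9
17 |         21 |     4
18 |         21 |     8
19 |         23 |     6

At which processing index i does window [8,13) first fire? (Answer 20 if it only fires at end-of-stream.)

14

i=0 t=1 v=2: → [0,5); WM=−∞
i=1 t=1 v=8: → [0,5); WM=−∞
i=2 t=0 v=6: → [0,5); WM=1
i=3 t=2 v=1: → [0,5); WM=1
i=4 t=3 v=5: → [0,5); WM=1
i=5 t=4 v=3: → [4,9),[0,5); WM=4
i=6 t=5 v=2: → [4,9); WM=4
i=7 t=6 v=1: → [4,9); WM=4
i=8 t=6 v=3: → [4,9); WM=6; [0,5) fires=6
i=9 t=8 v=7: → [8,13),[4,9); WM=6
i=10 t=2 v=9: → [0,5); WM=6
i=11 t=12 v=2: → [12,17),[8,13); WM=12; [4,9) fires=4
i=12 t=16 v=4: → [16,21),[12,17); WM=12
i=13 t=17 v=7: → [16,21); WM=12
i=14 t=17 v=9: → [16,21); WM=17; [8,13) fires=2 [12,17) fires=2
i=15 t=19 v=8: → [16,21); WM=17
i=16 t=20 v=9: → [20,25),[16,21); WM=17
i=17 t=21 v=4: → [20,25); WM=21; [16,21) fires=4
i=18 t=21 v=8: → [20,25); WM=21
i=19 t=23 v=6: → [20,25); WM=21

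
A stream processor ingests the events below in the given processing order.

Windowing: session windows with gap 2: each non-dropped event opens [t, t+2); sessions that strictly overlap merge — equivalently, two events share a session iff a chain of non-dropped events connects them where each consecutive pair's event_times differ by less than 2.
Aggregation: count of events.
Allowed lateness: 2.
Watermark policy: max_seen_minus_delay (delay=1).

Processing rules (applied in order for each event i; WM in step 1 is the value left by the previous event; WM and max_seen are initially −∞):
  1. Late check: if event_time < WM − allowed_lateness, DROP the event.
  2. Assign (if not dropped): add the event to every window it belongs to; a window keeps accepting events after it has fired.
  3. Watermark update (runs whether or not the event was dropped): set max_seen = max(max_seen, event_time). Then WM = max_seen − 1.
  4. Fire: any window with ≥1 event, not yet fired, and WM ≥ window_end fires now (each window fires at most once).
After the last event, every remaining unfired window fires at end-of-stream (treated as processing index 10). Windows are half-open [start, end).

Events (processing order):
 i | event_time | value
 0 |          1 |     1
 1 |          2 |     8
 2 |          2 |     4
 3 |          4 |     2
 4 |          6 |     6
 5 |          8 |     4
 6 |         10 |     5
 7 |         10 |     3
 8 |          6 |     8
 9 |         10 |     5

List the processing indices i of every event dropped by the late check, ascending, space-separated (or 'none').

i=0 t=1 v=1: → [1,3); WM=0
i=1 t=2 v=8: → [1,4); WM=1
i=2 t=2 v=4: → [1,4); WM=1
i=3 t=4 v=2: → [4,6); WM=3
i=4 t=6 v=6: → [6,8); WM=5
i=5 t=8 v=4: → [8,10); WM=7
i=6 t=10 v=5: → [10,12); WM=9
i=7 t=10 v=3: → [10,12); WM=9
i=8 t=6 v=8: DROP (t<9-2); WM=9
i=9 t=10 v=5: → [10,12); WM=9

8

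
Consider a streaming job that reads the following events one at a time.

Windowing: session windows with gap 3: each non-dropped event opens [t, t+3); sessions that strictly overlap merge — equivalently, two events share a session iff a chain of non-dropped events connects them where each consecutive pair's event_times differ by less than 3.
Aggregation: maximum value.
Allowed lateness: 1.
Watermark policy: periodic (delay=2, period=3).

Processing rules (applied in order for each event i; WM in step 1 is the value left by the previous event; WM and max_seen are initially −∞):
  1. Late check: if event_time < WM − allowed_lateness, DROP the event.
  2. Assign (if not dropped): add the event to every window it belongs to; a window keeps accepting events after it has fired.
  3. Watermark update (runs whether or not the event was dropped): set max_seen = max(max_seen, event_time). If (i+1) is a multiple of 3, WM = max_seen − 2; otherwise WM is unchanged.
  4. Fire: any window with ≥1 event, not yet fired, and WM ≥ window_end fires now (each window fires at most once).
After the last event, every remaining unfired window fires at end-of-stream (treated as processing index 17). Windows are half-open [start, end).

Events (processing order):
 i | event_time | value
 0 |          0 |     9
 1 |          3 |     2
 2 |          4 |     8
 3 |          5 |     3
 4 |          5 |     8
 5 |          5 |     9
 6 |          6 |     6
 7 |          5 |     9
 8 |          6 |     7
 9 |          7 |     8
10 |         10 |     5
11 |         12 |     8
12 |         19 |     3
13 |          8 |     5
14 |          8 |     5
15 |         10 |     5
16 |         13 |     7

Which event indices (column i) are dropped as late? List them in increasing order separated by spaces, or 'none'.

13 14 15 16

i=0 t=0 v=9: → [0,3); WM=−∞
i=1 t=3 v=2: → [3,6); WM=−∞
i=2 t=4 v=8: → [3,7); WM=2
i=3 t=5 v=3: → [3,8); WM=2
i=4 t=5 v=8: → [3,8); WM=2
i=5 t=5 v=9: → [3,8); WM=3
i=6 t=6 v=6: → [3,9); WM=3
i=7 t=5 v=9: → [3,9); WM=3
i=8 t=6 v=7: → [3,9); WM=4
i=9 t=7 v=8: → [3,10); WM=4
i=10 t=10 v=5: → [10,13); WM=4
i=11 t=12 v=8: → [10,15); WM=10
i=12 t=19 v=3: → [19,22); WM=10
i=13 t=8 v=5: DROP (t<10-1); WM=10
i=14 t=8 v=5: DROP (t<10-1); WM=17
i=15 t=10 v=5: DROP (t<17-1); WM=17
i=16 t=13 v=7: DROP (t<17-1); WM=17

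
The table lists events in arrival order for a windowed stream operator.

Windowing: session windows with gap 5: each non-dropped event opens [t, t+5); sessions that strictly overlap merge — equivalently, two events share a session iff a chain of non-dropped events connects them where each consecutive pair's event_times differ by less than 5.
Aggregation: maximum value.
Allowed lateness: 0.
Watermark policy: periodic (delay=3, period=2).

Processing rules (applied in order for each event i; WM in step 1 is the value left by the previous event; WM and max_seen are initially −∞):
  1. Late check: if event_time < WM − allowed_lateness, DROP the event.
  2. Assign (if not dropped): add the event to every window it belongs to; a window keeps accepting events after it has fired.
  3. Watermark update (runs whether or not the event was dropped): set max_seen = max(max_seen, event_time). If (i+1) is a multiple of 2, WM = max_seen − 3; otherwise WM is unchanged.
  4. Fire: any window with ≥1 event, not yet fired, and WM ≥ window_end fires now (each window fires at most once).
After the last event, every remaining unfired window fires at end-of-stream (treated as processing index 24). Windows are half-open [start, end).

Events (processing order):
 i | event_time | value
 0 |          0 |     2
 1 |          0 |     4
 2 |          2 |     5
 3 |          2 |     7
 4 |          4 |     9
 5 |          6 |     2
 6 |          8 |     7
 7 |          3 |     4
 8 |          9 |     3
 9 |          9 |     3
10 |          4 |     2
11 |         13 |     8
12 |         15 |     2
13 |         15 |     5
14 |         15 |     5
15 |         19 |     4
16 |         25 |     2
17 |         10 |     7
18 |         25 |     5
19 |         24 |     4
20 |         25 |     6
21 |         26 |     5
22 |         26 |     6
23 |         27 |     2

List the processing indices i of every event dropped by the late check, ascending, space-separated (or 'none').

10 17

i=0 t=0 v=2: → [0,5); WM=−∞
i=1 t=0 v=4: → [0,5); WM=-3
i=2 t=2 v=5: → [0,7); WM=-3
i=3 t=2 v=7: → [0,7); WM=-1
i=4 t=4 v=9: → [0,9); WM=-1
i=5 t=6 v=2: → [0,11); WM=3
i=6 t=8 v=7: → [0,13); WM=3
i=7 t=3 v=4: → [0,13); WM=5
i=8 t=9 v=3: → [0,14); WM=5
i=9 t=9 v=3: → [0,14); WM=6
i=10 t=4 v=2: DROP (t<6-0); WM=6
i=11 t=13 v=8: → [0,18); WM=10
i=12 t=15 v=2: → [0,20); WM=10
i=13 t=15 v=5: → [0,20); WM=12
i=14 t=15 v=5: → [0,20); WM=12
i=15 t=19 v=4: → [0,24); WM=16
i=16 t=25 v=2: → [25,30); WM=16
i=17 t=10 v=7: DROP (t<16-0); WM=22
i=18 t=25 v=5: → [25,30); WM=22
i=19 t=24 v=4: → [24,30); WM=22
i=20 t=25 v=6: → [24,30); WM=22
i=21 t=26 v=5: → [24,31); WM=23
i=22 t=26 v=6: → [24,31); WM=23
i=23 t=27 v=2: → [24,32); WM=24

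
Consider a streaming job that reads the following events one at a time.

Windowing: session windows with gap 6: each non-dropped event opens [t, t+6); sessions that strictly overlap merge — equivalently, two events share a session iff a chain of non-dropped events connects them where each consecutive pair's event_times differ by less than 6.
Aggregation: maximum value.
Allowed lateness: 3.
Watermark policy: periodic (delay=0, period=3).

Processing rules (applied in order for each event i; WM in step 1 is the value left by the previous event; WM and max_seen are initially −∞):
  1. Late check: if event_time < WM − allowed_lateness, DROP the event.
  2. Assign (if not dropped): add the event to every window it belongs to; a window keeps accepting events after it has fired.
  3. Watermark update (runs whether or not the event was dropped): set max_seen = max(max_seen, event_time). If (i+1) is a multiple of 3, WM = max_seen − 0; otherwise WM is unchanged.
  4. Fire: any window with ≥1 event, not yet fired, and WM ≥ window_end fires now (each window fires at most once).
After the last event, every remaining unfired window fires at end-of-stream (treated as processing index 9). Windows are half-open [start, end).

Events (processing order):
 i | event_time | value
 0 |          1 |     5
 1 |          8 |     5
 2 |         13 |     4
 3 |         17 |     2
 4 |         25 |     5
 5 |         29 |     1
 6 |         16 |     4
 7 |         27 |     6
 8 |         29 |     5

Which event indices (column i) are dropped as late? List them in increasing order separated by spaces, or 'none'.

6

i=0 t=1 v=5: → [1,7); WM=−∞
i=1 t=8 v=5: → [8,14); WM=−∞
i=2 t=13 v=4: → [8,19); WM=13
i=3 t=17 v=2: → [8,23); WM=13
i=4 t=25 v=5: → [25,31); WM=13
i=5 t=29 v=1: → [25,35); WM=29
i=6 t=16 v=4: DROP (t<29-3); WM=29
i=7 t=27 v=6: → [25,35); WM=29
i=8 t=29 v=5: → [25,35); WM=29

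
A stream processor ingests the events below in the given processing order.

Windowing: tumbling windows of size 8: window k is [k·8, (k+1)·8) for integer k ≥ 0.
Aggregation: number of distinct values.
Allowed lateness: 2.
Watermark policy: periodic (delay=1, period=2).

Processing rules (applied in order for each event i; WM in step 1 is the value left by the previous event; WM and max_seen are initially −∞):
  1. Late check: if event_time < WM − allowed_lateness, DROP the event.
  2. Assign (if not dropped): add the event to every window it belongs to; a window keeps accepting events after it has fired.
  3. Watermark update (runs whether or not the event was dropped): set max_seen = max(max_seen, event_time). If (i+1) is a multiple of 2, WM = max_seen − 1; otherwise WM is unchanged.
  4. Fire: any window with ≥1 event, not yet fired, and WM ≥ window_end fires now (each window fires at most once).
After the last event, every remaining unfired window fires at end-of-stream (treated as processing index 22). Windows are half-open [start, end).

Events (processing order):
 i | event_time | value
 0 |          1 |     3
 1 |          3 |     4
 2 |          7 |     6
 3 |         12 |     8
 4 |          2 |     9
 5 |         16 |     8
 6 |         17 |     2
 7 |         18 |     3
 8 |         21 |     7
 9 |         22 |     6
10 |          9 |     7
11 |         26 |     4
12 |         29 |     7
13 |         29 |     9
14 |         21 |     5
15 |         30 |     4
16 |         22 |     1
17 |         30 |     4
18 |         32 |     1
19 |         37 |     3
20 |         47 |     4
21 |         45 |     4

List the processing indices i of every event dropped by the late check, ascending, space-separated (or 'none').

4 10 14 16

i=0 t=1 v=3: → [0,8); WM=−∞
i=1 t=3 v=4: → [0,8); WM=2
i=2 t=7 v=6: → [0,8); WM=2
i=3 t=12 v=8: → [8,16); WM=11; [0,8) fires=3
i=4 t=2 v=9: DROP (t<11-2); WM=11
i=5 t=16 v=8: → [16,24); WM=15
i=6 t=17 v=2: → [16,24); WM=15
i=7 t=18 v=3: → [16,24); WM=17; [8,16) fires=1
i=8 t=21 v=7: → [16,24); WM=17
i=9 t=22 v=6: → [16,24); WM=21
i=10 t=9 v=7: DROP (t<21-2); WM=21
i=11 t=26 v=4: → [24,32); WM=25; [16,24) fires=5
i=12 t=29 v=7: → [24,32); WM=25
i=13 t=29 v=9: → [24,32); WM=28
i=14 t=21 v=5: DROP (t<28-2); WM=28
i=15 t=30 v=4: → [24,32); WM=29
i=16 t=22 v=1: DROP (t<29-2); WM=29
i=17 t=30 v=4: → [24,32); WM=29
i=18 t=32 v=1: → [32,40); WM=29
i=19 t=37 v=3: → [32,40); WM=36; [24,32) fires=3
i=20 t=47 v=4: → [40,48); WM=36
i=21 t=45 v=4: → [40,48); WM=46; [32,40) fires=2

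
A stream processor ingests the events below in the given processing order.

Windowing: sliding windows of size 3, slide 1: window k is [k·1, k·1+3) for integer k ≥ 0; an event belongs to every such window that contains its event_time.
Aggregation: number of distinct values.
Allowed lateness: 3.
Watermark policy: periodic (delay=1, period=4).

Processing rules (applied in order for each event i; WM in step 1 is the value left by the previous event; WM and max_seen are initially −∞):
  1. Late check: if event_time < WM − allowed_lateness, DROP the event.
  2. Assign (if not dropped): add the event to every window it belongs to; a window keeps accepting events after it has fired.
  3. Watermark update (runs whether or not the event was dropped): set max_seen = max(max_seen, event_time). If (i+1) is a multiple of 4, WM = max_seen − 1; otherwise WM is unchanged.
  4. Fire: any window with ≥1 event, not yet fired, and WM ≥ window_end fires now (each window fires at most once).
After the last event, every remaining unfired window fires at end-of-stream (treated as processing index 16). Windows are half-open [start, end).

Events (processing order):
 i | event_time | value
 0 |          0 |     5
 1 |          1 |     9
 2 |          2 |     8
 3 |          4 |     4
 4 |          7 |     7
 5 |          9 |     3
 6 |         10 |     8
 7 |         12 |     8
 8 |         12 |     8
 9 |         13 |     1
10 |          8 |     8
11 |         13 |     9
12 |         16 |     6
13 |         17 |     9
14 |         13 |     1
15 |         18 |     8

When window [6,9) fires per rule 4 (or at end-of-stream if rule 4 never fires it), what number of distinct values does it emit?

i=0 t=0 v=5: → [0,3); WM=−∞
i=1 t=1 v=9: → [1,4),[0,3); WM=−∞
i=2 t=2 v=8: → [2,5),[1,4),[0,3); WM=−∞
i=3 t=4 v=4: → [4,7),[3,6),[2,5); WM=3; [0,3) fires=3
i=4 t=7 v=7: → [7,10),[6,9),[5,8); WM=3
i=5 t=9 v=3: → [9,12),[8,11),[7,10); WM=3
i=6 t=10 v=8: → [10,13),[9,12),[8,11); WM=3
i=7 t=12 v=8: → [12,15),[11,14),[10,13); WM=11; [1,4) fires=2 [2,5) fires=2 [3,6) fires=1 [4,7) fires=1 [5,8) fires=1 [6,9) fires=1 [7,10) fires=2 [8,11) fires=2
i=8 t=12 v=8: → [12,15),[11,14),[10,13); WM=11
i=9 t=13 v=1: → [13,16),[12,15),[11,14); WM=11
i=10 t=8 v=8: → [8,11),[7,10),[6,9); WM=11
i=11 t=13 v=9: → [13,16),[12,15),[11,14); WM=12; [9,12) fires=2
i=12 t=16 v=6: → [16,19),[15,18),[14,17); WM=12
i=13 t=17 v=9: → [17,20),[16,19),[15,18); WM=12
i=14 t=13 v=1: → [13,16),[12,15),[11,14); WM=12
i=15 t=18 v=8: → [18,21),[17,20),[16,19); WM=17; [10,13) fires=1 [11,14) fires=3 [12,15) fires=3 [13,16) fires=2 [14,17) fires=1

1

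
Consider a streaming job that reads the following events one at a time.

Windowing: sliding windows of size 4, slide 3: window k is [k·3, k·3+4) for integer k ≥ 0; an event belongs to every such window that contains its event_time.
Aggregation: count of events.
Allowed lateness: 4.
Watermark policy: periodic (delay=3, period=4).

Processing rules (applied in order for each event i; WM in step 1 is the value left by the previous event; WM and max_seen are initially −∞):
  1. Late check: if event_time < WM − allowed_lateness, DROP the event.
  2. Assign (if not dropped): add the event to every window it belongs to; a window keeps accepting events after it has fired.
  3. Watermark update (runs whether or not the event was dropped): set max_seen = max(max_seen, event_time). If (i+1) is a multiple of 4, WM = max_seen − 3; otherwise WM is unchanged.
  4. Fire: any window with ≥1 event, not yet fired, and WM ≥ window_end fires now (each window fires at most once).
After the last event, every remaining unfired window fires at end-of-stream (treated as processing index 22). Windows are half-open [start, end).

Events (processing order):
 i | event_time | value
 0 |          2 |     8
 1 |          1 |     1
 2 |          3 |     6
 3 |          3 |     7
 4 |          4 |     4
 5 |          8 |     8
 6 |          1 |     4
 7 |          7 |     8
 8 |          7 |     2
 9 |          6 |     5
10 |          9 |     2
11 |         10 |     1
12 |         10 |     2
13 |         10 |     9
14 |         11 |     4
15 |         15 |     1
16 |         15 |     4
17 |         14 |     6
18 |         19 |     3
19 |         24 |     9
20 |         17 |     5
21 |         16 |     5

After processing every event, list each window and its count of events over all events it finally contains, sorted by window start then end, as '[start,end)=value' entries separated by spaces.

i=0 t=2 v=8: → [0,4); WM=−∞
i=1 t=1 v=1: → [0,4); WM=−∞
i=2 t=3 v=6: → [3,7),[0,4); WM=−∞
i=3 t=3 v=7: → [3,7),[0,4); WM=0
i=4 t=4 v=4: → [3,7); WM=0
i=5 t=8 v=8: → [6,10); WM=0
i=6 t=1 v=4: → [0,4); WM=0
i=7 t=7 v=8: → [6,10); WM=5; [0,4) fires=5
i=8 t=7 v=2: → [6,10); WM=5
i=9 t=6 v=5: → [6,10),[3,7); WM=5
i=10 t=9 v=2: → [9,13),[6,10); WM=5
i=11 t=10 v=1: → [9,13); WM=7; [3,7) fires=4
i=12 t=10 v=2: → [9,13); WM=7
i=13 t=10 v=9: → [9,13); WM=7
i=14 t=11 v=4: → [9,13); WM=7
i=15 t=15 v=1: → [15,19),[12,16); WM=12; [6,10) fires=5
i=16 t=15 v=4: → [15,19),[12,16); WM=12
i=17 t=14 v=6: → [12,16); WM=12
i=18 t=19 v=3: → [18,22); WM=12
i=19 t=24 v=9: → [24,28),[21,25); WM=21; [9,13) fires=5 [12,16) fires=3 [15,19) fires=2
i=20 t=17 v=5: → [15,19); WM=21
i=21 t=16 v=5: DROP (t<21-4); WM=21

[0,4)=5 [3,7)=4 [6,10)=5 [9,13)=5 [12,16)=3 [15,19)=3 [18,22)=1 [21,25)=1 [24,28)=1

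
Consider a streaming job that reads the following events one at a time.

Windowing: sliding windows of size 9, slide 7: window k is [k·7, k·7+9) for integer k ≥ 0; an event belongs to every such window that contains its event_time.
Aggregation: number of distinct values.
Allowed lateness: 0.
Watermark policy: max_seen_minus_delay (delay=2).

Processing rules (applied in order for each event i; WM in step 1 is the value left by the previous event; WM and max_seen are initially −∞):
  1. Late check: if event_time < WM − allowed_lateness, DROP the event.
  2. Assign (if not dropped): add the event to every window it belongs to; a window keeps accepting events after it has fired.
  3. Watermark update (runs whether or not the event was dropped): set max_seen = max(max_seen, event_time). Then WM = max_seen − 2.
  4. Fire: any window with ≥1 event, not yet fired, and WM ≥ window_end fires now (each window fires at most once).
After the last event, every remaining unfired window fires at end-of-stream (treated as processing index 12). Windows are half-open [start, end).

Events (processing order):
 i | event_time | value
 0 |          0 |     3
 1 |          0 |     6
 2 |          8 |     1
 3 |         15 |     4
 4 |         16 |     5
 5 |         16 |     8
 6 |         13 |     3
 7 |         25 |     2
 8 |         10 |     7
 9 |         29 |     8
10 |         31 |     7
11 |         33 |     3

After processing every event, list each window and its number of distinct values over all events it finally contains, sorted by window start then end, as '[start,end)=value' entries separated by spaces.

[0,9)=3 [7,16)=2 [14,23)=3 [21,30)=2 [28,37)=3

i=0 t=0 v=3: → [0,9); WM=-2
i=1 t=0 v=6: → [0,9); WM=-2
i=2 t=8 v=1: → [7,16),[0,9); WM=6
i=3 t=15 v=4: → [14,23),[7,16); WM=13; [0,9) fires=3
i=4 t=16 v=5: → [14,23); WM=14
i=5 t=16 v=8: → [14,23); WM=14
i=6 t=13 v=3: DROP (t<14-0); WM=14
i=7 t=25 v=2: → [21,30); WM=23; [7,16) fires=2 [14,23) fires=3
i=8 t=10 v=7: DROP (t<23-0); WM=23
i=9 t=29 v=8: → [28,37),[21,30); WM=27
i=10 t=31 v=7: → [28,37); WM=29
i=11 t=33 v=3: → [28,37); WM=31; [21,30) fires=2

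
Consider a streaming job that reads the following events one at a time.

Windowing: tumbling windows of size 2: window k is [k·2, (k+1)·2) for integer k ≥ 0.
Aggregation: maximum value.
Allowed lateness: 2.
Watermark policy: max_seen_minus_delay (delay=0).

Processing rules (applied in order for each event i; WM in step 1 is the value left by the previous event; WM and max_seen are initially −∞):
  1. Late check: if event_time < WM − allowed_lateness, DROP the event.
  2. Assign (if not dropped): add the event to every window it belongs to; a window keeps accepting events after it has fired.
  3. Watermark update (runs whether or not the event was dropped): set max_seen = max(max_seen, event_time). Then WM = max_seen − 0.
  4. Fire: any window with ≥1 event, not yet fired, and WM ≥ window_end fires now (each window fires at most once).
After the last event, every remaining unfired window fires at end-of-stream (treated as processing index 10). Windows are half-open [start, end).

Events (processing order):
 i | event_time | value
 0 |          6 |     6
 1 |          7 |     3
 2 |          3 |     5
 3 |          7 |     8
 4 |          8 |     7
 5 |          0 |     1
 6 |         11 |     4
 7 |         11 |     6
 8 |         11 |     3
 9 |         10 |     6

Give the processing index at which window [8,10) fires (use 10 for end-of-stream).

6

i=0 t=6 v=6: → [6,8); WM=6
i=1 t=7 v=3: → [6,8); WM=7
i=2 t=3 v=5: DROP (t<7-2); WM=7
i=3 t=7 v=8: → [6,8); WM=7
i=4 t=8 v=7: → [8,10); WM=8; [6,8) fires=8
i=5 t=0 v=1: DROP (t<8-2); WM=8
i=6 t=11 v=4: → [10,12); WM=11; [8,10) fires=7
i=7 t=11 v=6: → [10,12); WM=11
i=8 t=11 v=3: → [10,12); WM=11
i=9 t=10 v=6: → [10,12); WM=11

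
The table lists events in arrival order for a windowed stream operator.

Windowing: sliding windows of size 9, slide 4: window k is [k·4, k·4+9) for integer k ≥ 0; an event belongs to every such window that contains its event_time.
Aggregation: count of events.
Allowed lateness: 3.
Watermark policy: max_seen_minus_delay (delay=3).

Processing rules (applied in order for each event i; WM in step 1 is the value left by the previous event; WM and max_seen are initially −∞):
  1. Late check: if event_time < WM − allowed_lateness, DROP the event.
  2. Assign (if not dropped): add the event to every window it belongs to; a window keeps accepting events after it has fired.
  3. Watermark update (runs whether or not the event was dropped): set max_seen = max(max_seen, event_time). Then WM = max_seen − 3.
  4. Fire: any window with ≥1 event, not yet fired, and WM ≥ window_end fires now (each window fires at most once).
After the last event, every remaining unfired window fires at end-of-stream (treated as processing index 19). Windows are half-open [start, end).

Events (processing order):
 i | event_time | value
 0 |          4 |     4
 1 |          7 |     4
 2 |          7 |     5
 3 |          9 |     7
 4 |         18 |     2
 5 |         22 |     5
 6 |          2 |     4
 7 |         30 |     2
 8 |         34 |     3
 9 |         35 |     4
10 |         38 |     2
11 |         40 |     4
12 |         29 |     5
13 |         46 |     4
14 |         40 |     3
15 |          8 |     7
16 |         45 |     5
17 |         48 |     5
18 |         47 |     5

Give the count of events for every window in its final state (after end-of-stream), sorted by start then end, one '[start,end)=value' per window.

i=0 t=4 v=4: → [4,13),[0,9); WM=1
i=1 t=7 v=4: → [4,13),[0,9); WM=4
i=2 t=7 v=5: → [4,13),[0,9); WM=4
i=3 t=9 v=7: → [8,17),[4,13); WM=6
i=4 t=18 v=2: → [16,25),[12,21); WM=15; [0,9) fires=3 [4,13) fires=4
i=5 t=22 v=5: → [20,29),[16,25); WM=19; [8,17) fires=1
i=6 t=2 v=4: DROP (t<19-3); WM=19
i=7 t=30 v=2: → [28,37),[24,33); WM=27; [12,21) fires=1 [16,25) fires=2
i=8 t=34 v=3: → [32,41),[28,37); WM=31; [20,29) fires=1
i=9 t=35 v=4: → [32,41),[28,37); WM=32
i=10 t=38 v=2: → [36,45),[32,41); WM=35; [24,33) fires=1
i=11 t=40 v=4: → [40,49),[36,45),[32,41); WM=37; [28,37) fires=3
i=12 t=29 v=5: DROP (t<37-3); WM=37
i=13 t=46 v=4: → [44,53),[40,49); WM=43; [32,41) fires=4
i=14 t=40 v=3: → [40,49),[36,45),[32,41); WM=43
i=15 t=8 v=7: DROP (t<43-3); WM=43
i=16 t=45 v=5: → [44,53),[40,49); WM=43
i=17 t=48 v=5: → [48,57),[44,53),[40,49); WM=45; [36,45) fires=3
i=18 t=47 v=5: → [44,53),[40,49); WM=45

[0,9)=3 [4,13)=4 [8,17)=1 [12,21)=1 [16,25)=2 [20,29)=1 [24,33)=1 [28,37)=3 [32,41)=5 [36,45)=3 [40,49)=6 [44,53)=4 [48,57)=1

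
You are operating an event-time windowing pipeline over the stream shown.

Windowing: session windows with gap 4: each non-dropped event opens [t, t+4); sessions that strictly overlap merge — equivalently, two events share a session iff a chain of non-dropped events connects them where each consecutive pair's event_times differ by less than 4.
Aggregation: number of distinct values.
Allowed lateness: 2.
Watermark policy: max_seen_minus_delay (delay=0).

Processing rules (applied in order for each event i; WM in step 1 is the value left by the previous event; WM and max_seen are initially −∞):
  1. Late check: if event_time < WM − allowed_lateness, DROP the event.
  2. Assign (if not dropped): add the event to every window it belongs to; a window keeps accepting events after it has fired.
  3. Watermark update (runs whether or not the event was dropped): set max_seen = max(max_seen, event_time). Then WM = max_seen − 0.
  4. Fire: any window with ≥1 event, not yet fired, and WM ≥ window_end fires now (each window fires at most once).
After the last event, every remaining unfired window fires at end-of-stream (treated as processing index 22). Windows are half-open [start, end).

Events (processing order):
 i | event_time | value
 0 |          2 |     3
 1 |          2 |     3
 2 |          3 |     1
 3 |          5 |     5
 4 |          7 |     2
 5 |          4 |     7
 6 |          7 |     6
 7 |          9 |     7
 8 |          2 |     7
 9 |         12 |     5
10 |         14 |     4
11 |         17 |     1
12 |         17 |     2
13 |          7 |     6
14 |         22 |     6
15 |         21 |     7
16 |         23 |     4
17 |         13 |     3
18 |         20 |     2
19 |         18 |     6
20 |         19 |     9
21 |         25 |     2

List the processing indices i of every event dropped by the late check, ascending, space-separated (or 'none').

5 8 13 17 18 19 20

i=0 t=2 v=3: → [2,6); WM=2
i=1 t=2 v=3: → [2,6); WM=2
i=2 t=3 v=1: → [2,7); WM=3
i=3 t=5 v=5: → [2,9); WM=5
i=4 t=7 v=2: → [2,11); WM=7
i=5 t=4 v=7: DROP (t<7-2); WM=7
i=6 t=7 v=6: → [2,11); WM=7
i=7 t=9 v=7: → [2,13); WM=9
i=8 t=2 v=7: DROP (t<9-2); WM=9
i=9 t=12 v=5: → [2,16); WM=12
i=10 t=14 v=4: → [2,18); WM=14
i=11 t=17 v=1: → [2,21); WM=17
i=12 t=17 v=2: → [2,21); WM=17
i=13 t=7 v=6: DROP (t<17-2); WM=17
i=14 t=22 v=6: → [22,26); WM=22
i=15 t=21 v=7: → [21,26); WM=22
i=16 t=23 v=4: → [21,27); WM=23
i=17 t=13 v=3: DROP (t<23-2); WM=23
i=18 t=20 v=2: DROP (t<23-2); WM=23
i=19 t=18 v=6: DROP (t<23-2); WM=23
i=20 t=19 v=9: DROP (t<23-2); WM=23
i=21 t=25 v=2: → [21,29); WM=25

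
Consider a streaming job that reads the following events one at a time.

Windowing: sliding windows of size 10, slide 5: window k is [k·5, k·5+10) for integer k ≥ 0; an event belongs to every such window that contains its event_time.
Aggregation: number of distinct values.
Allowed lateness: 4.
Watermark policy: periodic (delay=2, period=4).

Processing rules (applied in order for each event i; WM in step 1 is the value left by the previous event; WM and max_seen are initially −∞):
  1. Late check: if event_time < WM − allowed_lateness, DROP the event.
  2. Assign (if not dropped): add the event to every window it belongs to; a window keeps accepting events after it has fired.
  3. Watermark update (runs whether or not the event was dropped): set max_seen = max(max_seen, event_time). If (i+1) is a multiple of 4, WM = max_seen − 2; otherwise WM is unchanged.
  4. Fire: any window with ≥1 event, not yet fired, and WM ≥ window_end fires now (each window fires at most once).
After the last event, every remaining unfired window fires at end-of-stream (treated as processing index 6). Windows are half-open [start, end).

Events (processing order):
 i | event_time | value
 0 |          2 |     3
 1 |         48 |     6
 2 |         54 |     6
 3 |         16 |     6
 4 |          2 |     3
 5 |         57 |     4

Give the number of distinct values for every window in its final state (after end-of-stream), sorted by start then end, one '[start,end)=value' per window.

[0,10)=1 [10,20)=1 [15,25)=1 [40,50)=1 [45,55)=1 [50,60)=2 [55,65)=1

i=0 t=2 v=3: → [0,10); WM=−∞
i=1 t=48 v=6: → [45,55),[40,50); WM=−∞
i=2 t=54 v=6: → [50,60),[45,55); WM=−∞
i=3 t=16 v=6: → [15,25),[10,20); WM=52; [0,10) fires=1 [10,20) fires=1 [15,25) fires=1 [40,50) fires=1
i=4 t=2 v=3: DROP (t<52-4); WM=52
i=5 t=57 v=4: → [55,65),[50,60); WM=52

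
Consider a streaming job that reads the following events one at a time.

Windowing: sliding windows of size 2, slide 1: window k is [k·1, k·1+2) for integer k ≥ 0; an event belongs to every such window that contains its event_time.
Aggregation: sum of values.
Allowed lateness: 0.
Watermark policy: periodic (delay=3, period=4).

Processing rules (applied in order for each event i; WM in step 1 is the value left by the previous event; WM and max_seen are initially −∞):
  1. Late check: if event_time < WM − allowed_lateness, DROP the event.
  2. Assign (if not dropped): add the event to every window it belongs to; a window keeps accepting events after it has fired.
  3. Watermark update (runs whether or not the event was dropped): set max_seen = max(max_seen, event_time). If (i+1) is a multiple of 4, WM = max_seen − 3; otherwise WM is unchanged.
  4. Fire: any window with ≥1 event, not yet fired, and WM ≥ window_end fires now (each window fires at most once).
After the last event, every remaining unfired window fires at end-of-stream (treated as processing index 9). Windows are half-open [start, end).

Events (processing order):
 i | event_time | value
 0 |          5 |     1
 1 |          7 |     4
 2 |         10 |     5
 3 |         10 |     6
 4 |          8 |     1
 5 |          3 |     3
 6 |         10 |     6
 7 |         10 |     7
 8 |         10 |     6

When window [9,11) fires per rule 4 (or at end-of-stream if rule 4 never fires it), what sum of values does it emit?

30

i=0 t=5 v=1: → [5,7),[4,6); WM=−∞
i=1 t=7 v=4: → [7,9),[6,8); WM=−∞
i=2 t=10 v=5: → [10,12),[9,11); WM=−∞
i=3 t=10 v=6: → [10,12),[9,11); WM=7; [4,6) fires=1 [5,7) fires=1
i=4 t=8 v=1: → [8,10),[7,9); WM=7
i=5 t=3 v=3: DROP (t<7-0); WM=7
i=6 t=10 v=6: → [10,12),[9,11); WM=7
i=7 t=10 v=7: → [10,12),[9,11); WM=7
i=8 t=10 v=6: → [10,12),[9,11); WM=7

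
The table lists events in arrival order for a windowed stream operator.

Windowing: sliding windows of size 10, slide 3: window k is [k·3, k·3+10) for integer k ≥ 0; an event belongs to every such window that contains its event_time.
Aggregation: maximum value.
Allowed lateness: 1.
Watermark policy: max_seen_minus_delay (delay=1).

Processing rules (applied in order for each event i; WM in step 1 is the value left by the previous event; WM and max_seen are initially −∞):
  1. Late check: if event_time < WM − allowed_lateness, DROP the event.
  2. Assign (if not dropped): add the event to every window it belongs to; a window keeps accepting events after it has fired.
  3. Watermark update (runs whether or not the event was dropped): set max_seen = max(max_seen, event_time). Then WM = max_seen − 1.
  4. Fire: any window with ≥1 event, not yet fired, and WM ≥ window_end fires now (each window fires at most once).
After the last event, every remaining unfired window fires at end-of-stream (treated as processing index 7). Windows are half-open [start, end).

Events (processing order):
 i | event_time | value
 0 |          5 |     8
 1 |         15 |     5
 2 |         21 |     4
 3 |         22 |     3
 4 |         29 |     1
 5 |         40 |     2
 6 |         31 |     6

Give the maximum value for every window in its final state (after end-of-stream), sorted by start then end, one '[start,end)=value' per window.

i=0 t=5 v=8: → [3,13),[0,10); WM=4
i=1 t=15 v=5: → [15,25),[12,22),[9,19),[6,16); WM=14; [0,10) fires=8 [3,13) fires=8
i=2 t=21 v=4: → [21,31),[18,28),[15,25),[12,22); WM=20; [6,16) fires=5 [9,19) fires=5
i=3 t=22 v=3: → [21,31),[18,28),[15,25); WM=21
i=4 t=29 v=1: → [27,37),[24,34),[21,31); WM=28; [12,22) fires=5 [15,25) fires=5 [18,28) fires=4
i=5 t=40 v=2: → [39,49),[36,46),[33,43); WM=39; [21,31) fires=4 [24,34) fires=1 [27,37) fires=1
i=6 t=31 v=6: DROP (t<39-1); WM=39

[0,10)=8 [3,13)=8 [6,16)=5 [9,19)=5 [12,22)=5 [15,25)=5 [18,28)=4 [21,31)=4 [24,34)=1 [27,37)=1 [33,43)=2 [36,46)=2 [39,49)=2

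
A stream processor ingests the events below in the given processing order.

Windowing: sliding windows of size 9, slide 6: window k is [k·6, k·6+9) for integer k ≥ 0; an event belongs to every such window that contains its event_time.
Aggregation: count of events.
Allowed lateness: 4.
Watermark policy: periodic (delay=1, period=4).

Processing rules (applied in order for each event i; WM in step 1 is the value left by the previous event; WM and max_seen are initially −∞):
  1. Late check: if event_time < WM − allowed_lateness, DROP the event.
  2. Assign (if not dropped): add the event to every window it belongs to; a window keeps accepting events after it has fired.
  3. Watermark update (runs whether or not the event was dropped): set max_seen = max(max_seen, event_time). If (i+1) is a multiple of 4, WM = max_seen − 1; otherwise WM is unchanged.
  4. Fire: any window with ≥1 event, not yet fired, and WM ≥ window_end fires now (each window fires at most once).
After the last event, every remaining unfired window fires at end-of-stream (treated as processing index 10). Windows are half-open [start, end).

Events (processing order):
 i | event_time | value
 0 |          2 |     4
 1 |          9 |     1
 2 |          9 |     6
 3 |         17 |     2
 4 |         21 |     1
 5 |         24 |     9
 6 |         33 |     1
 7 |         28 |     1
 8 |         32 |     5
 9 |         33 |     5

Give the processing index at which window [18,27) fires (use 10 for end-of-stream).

7

i=0 t=2 v=4: → [0,9); WM=−∞
i=1 t=9 v=1: → [6,15); WM=−∞
i=2 t=9 v=6: → [6,15); WM=−∞
i=3 t=17 v=2: → [12,21); WM=16; [0,9) fires=1 [6,15) fires=2
i=4 t=21 v=1: → [18,27); WM=16
i=5 t=24 v=9: → [24,33),[18,27); WM=16
i=6 t=33 v=1: → [30,39); WM=16
i=7 t=28 v=1: → [24,33); WM=32; [12,21) fires=1 [18,27) fires=2
i=8 t=32 v=5: → [30,39),[24,33); WM=32
i=9 t=33 v=5: → [30,39); WM=32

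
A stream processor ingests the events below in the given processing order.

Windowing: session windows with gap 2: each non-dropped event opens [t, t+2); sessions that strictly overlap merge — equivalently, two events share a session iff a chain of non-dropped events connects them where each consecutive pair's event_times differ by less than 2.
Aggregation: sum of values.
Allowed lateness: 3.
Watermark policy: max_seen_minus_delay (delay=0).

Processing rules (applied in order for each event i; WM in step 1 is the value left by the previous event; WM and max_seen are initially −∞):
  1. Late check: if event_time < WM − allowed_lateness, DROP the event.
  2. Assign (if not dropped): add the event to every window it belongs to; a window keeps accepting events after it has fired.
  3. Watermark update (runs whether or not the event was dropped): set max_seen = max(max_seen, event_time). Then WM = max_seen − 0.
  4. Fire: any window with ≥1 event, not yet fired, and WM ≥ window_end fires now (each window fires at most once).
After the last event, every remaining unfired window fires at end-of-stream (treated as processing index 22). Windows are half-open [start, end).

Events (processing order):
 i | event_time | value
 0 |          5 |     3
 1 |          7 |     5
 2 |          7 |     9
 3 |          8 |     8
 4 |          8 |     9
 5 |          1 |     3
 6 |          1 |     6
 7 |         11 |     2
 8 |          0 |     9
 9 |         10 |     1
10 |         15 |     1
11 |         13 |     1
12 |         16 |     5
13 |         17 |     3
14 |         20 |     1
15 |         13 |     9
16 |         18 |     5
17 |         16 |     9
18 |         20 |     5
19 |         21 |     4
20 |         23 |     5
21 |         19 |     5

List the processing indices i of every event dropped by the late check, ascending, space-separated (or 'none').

5 6 8 15 17 21

i=0 t=5 v=3: → [5,7); WM=5
i=1 t=7 v=5: → [7,9); WM=7
i=2 t=7 v=9: → [7,9); WM=7
i=3 t=8 v=8: → [7,10); WM=8
i=4 t=8 v=9: → [7,10); WM=8
i=5 t=1 v=3: DROP (t<8-3); WM=8
i=6 t=1 v=6: DROP (t<8-3); WM=8
i=7 t=11 v=2: → [11,13); WM=11
i=8 t=0 v=9: DROP (t<11-3); WM=11
i=9 t=10 v=1: → [10,13); WM=11
i=10 t=15 v=1: → [15,17); WM=15
i=11 t=13 v=1: → [13,15); WM=15
i=12 t=16 v=5: → [15,18); WM=16
i=13 t=17 v=3: → [15,19); WM=17
i=14 t=20 v=1: → [20,22); WM=20
i=15 t=13 v=9: DROP (t<20-3); WM=20
i=16 t=18 v=5: → [15,20); WM=20
i=17 t=16 v=9: DROP (t<20-3); WM=20
i=18 t=20 v=5: → [20,22); WM=20
i=19 t=21 v=4: → [20,23); WM=21
i=20 t=23 v=5: → [23,25); WM=23
i=21 t=19 v=5: DROP (t<23-3); WM=23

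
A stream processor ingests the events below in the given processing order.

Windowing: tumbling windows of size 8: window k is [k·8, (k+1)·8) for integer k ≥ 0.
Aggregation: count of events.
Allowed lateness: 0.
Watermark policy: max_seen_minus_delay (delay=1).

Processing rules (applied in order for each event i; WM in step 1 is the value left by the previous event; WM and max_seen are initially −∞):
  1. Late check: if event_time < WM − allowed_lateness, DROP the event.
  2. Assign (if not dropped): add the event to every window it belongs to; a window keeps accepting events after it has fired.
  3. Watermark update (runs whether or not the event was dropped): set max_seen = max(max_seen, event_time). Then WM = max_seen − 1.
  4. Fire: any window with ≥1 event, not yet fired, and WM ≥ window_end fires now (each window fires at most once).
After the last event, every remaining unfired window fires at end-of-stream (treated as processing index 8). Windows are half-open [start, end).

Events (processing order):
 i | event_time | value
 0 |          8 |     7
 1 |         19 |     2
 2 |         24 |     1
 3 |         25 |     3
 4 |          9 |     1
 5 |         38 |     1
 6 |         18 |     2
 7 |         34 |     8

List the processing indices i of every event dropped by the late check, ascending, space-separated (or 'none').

4 6 7

i=0 t=8 v=7: → [8,16); WM=7
i=1 t=19 v=2: → [16,24); WM=18; [8,16) fires=1
i=2 t=24 v=1: → [24,32); WM=23
i=3 t=25 v=3: → [24,32); WM=24; [16,24) fires=1
i=4 t=9 v=1: DROP (t<24-0); WM=24
i=5 t=38 v=1: → [32,40); WM=37; [24,32) fires=2
i=6 t=18 v=2: DROP (t<37-0); WM=37
i=7 t=34 v=8: DROP (t<37-0); WM=37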